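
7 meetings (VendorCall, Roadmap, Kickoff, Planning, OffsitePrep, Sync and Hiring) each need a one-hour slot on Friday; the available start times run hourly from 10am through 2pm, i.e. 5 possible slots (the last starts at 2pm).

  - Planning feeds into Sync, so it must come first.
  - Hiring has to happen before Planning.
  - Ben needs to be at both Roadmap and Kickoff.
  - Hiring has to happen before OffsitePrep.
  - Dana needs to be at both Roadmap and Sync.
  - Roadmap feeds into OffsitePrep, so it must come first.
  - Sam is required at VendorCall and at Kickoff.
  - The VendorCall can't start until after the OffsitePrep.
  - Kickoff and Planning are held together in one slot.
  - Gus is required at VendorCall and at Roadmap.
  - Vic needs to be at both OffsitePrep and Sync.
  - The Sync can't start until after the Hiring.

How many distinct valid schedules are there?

55

Splitting on VendorCall: it can be 12pm (4), 1pm (15), 2pm (36). Listing each branch's schedules as (Roadmap, Kickoff, Planning, OffsitePrep, Sync, Hiring):
VendorCall=12pm: (10am,11am,11am,11am,12pm,10am) (10am,11am,11am,11am,1pm,10am) (10am,11am,11am,11am,2pm,10am) (10am,1pm,1pm,11am,2pm,10am) — 4.
VendorCall=1pm: (10am,11am,11am,11am,12pm,10am) (10am,11am,11am,11am,1pm,10am) (10am,11am,11am,11am,2pm,10am) (10am,11am,11am,12pm,1pm,10am) (10am,11am,11am,12pm,2pm,10am) (10am,12pm,12pm,11am,1pm,10am) (10am,12pm,12pm,11am,2pm,10am) (10am,12pm,12pm,12pm,1pm,10am) (10am,12pm,12pm,12pm,1pm,11am) (10am,12pm,12pm,12pm,2pm,10am) (10am,12pm,12pm,12pm,2pm,11am) (11am,12pm,12pm,12pm,1pm,10am) (11am,12pm,12pm,12pm,1pm,11am) (11am,12pm,12pm,12pm,2pm,10am) (11am,12pm,12pm,12pm,2pm,11am) — 15.
VendorCall=2pm: (10am,11am,11am,11am,12pm,10am) (10am,11am,11am,11am,1pm,10am) (10am,11am,11am,11am,2pm,10am) (10am,11am,11am,12pm,1pm,10am) (10am,11am,11am,12pm,2pm,10am) (10am,11am,11am,1pm,12pm,10am) (10am,11am,11am,1pm,2pm,10am) (10am,12pm,12pm,11am,1pm,10am) (10am,12pm,12pm,11am,2pm,10am) (10am,12pm,12pm,12pm,1pm,10am) (10am,12pm,12pm,12pm,1pm,11am) (10am,12pm,12pm,12pm,2pm,10am) (10am,12pm,12pm,12pm,2pm,11am) (10am,12pm,12pm,1pm,2pm,10am) (10am,12pm,12pm,1pm,2pm,11am) (10am,1pm,1pm,11am,2pm,10am) (10am,1pm,1pm,12pm,2pm,10am) (10am,1pm,1pm,12pm,2pm,11am) (10am,1pm,1pm,1pm,2pm,10am) (10am,1pm,1pm,1pm,2pm,11am) (10am,1pm,1pm,1pm,2pm,12pm) (11am,12pm,12pm,12pm,1pm,10am) (11am,12pm,12pm,12pm,1pm,11am) (11am,12pm,12pm,12pm,2pm,10am) (11am,12pm,12pm,12pm,2pm,11am) (11am,12pm,12pm,1pm,2pm,10am) (11am,12pm,12pm,1pm,2pm,11am) (11am,1pm,1pm,12pm,2pm,10am) (11am,1pm,1pm,12pm,2pm,11am) (11am,1pm,1pm,1pm,2pm,10am) (11am,1pm,1pm,1pm,2pm,11am) (11am,1pm,1pm,1pm,2pm,12pm) (12pm,11am,11am,1pm,2pm,10am) (12pm,1pm,1pm,1pm,2pm,10am) (12pm,1pm,1pm,1pm,2pm,11am) (12pm,1pm,1pm,1pm,2pm,12pm) — 36.
Summing: 4 + 15 + 36 = 55.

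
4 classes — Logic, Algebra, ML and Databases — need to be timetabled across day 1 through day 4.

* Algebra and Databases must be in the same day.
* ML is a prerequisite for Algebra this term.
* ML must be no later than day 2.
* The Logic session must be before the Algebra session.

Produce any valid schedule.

Databases=day 2; ML=day 1; Algebra=day 2; Logic=day 1

Checking: Logic(day 1) before Algebra(day 2); ML(day 1) before Algebra(day 2); Algebra = Databases = day 2; ML=day 1 in [day 1,day 2].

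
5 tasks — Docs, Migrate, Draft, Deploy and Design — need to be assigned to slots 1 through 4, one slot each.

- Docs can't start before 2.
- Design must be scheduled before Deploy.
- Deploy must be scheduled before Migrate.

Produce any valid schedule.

Design=1, Migrate=3, Draft=1, Docs=2, Deploy=2

Checking: Deploy(2) before Migrate(3); Design(1) before Deploy(2); Docs=2 in [2,4].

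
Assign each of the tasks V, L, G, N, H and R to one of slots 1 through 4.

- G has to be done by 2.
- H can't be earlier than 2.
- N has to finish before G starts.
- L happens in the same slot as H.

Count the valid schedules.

48

Splitting on V: it can be 1 (12), 2 (12), 3 (12), 4 (12). Listing each branch's schedules as (L, G, N, H, R):
V=1: (2,2,1,2,1) (2,2,1,2,2) (2,2,1,2,3) (2,2,1,2,4) (3,2,1,3,1) (3,2,1,3,2) (3,2,1,3,3) (3,2,1,3,4) (4,2,1,4,1) (4,2,1,4,2) (4,2,1,4,3) (4,2,1,4,4) — 12.
V=2: (2,2,1,2,1) (2,2,1,2,2) (2,2,1,2,3) (2,2,1,2,4) (3,2,1,3,1) (3,2,1,3,2) (3,2,1,3,3) (3,2,1,3,4) (4,2,1,4,1) (4,2,1,4,2) (4,2,1,4,3) (4,2,1,4,4) — 12.
V=3: (2,2,1,2,1) (2,2,1,2,2) (2,2,1,2,3) (2,2,1,2,4) (3,2,1,3,1) (3,2,1,3,2) (3,2,1,3,3) (3,2,1,3,4) (4,2,1,4,1) (4,2,1,4,2) (4,2,1,4,3) (4,2,1,4,4) — 12.
V=4: (2,2,1,2,1) (2,2,1,2,2) (2,2,1,2,3) (2,2,1,2,4) (3,2,1,3,1) (3,2,1,3,2) (3,2,1,3,3) (3,2,1,3,4) (4,2,1,4,1) (4,2,1,4,2) (4,2,1,4,3) (4,2,1,4,4) — 12.
Summing: 12 + 12 + 12 + 12 = 48.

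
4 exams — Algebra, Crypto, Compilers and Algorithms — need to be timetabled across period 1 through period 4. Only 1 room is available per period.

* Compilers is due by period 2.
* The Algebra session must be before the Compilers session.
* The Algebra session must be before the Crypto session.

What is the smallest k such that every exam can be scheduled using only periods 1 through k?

4 periods

The precedence chain requires at least 2 distinct periods.
With at most 1 per period and 4 exams, at least 4 periods are needed.
4 works (last occupied period: period 4): for example Algebra -> period 1; Crypto -> period 3; Compilers -> period 2; Algorithms -> period 4.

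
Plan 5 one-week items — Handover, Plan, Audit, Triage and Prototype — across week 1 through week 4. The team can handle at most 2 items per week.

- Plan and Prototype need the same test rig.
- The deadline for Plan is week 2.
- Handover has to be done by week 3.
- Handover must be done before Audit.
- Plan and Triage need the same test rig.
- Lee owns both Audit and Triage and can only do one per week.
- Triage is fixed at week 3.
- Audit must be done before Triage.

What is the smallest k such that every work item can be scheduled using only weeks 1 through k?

The precedence chain requires at least 3 distinct weeks.
With at most 2 per week and 5 work items, at least 3 weeks are needed.
3 works (last occupied week: week 3): for example Triage in week 3; Audit in week 2; Plan in week 1; Prototype in week 2; Handover in week 1.

3 weeks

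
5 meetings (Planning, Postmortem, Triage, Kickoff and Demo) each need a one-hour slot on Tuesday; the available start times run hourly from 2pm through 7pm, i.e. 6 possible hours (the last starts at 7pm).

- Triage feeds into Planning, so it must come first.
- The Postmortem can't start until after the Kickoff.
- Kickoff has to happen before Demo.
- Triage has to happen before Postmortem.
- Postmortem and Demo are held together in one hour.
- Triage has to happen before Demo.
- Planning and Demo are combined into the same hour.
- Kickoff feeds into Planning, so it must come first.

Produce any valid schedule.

Demo in 3pm; Planning in 3pm; Postmortem in 3pm; Triage in 2pm; Kickoff in 2pm

Checking: Triage(2pm) before Demo(3pm); Triage(2pm) before Postmortem(3pm); Kickoff(2pm) before Planning(3pm); Triage(2pm) before Planning(3pm); Kickoff(2pm) before Postmortem(3pm); Kickoff(2pm) before Demo(3pm); Planning = Demo = 3pm; Postmortem = Demo = 3pm.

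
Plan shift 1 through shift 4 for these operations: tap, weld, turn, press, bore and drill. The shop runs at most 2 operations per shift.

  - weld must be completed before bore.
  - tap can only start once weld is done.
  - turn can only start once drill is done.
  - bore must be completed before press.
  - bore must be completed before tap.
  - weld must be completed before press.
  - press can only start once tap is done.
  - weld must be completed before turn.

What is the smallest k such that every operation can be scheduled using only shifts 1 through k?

4

The precedence chain requires at least 4 distinct shifts.
With at most 2 per shift and 6 operations, at least 3 shifts are needed.
4 works (last occupied shift: shift 4): for example weld in shift 1; tap in shift 3; turn in shift 2; bore in shift 2; press in shift 4; drill in shift 1.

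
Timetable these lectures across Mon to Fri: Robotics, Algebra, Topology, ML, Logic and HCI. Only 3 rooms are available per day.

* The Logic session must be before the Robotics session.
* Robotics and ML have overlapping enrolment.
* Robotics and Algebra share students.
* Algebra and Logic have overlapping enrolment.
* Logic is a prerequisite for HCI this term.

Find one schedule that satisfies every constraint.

Logic -> Mon; ML -> Mon; HCI -> Tue; Topology -> Mon; Algebra -> Wed; Robotics -> Tue

Checking: Logic(Mon) before HCI(Tue); Logic(Mon) before Robotics(Tue); Robotics(Tue) != Algebra(Wed); Robotics(Tue) != ML(Mon); Algebra(Wed) != Logic(Mon); max 3 per day (cap 3).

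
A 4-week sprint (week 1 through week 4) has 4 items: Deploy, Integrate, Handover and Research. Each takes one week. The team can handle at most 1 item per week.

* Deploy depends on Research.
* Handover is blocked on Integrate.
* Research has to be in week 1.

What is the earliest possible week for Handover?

Precedence pushes Handover to at least week 2.
Handover at week 3 is achievable: Integrate -> week 2; Handover -> week 3; Research -> week 1; Deploy -> week 4.
Nothing earlier works — the capacity limit rule out every week before week 3.

week 3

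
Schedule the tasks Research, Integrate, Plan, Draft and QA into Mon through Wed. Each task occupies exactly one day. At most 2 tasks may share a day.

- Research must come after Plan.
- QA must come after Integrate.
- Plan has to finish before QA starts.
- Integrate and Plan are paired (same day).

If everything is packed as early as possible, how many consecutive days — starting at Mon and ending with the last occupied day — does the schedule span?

3 days

The precedence chain requires at least 2 distinct days.
With at most 2 per day and 5 tasks, at least 3 days are needed.
3 works (last occupied day: Wed): for example Integrate in Mon; Draft in Wed; Plan in Mon; QA in Tue; Research in Tue.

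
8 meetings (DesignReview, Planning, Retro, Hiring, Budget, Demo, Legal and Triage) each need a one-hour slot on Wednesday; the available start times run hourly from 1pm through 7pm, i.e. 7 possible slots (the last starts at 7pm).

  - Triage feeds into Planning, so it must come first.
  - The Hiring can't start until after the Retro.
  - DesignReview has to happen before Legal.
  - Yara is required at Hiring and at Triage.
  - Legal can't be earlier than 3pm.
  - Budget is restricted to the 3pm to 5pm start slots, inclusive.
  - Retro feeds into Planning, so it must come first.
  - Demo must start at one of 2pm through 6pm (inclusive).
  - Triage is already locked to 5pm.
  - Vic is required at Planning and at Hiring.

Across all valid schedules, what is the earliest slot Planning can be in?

Precedence pushes Planning to at least 6pm.
Planning at 6pm is achievable: Planning in 6pm, Legal in 3pm, Demo in 2pm, Triage in 5pm, DesignReview in 1pm, Budget in 3pm, Retro in 1pm, Hiring in 2pm.

6pm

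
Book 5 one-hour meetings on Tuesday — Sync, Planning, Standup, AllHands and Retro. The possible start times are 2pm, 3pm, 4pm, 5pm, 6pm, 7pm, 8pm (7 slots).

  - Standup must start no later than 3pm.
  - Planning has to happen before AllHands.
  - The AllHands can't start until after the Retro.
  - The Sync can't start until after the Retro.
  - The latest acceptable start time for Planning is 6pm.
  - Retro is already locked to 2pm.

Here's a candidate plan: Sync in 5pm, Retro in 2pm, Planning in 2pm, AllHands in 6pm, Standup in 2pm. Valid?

Planning has to happen before AllHands — holds.
The Sync can't start until after the Retro — holds.
The AllHands can't start until after the Retro — holds.
The latest acceptable start time for Planning is 6pm — holds.
Retro is already locked to 2pm — holds.
Standup must start no later than 3pm — holds.

Yes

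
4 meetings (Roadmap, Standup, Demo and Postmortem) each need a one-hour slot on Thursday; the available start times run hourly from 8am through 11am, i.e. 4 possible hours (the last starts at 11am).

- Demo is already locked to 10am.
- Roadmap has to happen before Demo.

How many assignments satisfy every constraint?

32

Splitting on Roadmap: it can be 8am (16), 9am (16). Listing each branch's schedules as (Standup, Demo, Postmortem):
Roadmap=8am: (8am,10am,8am) (8am,10am,9am) (8am,10am,10am) (8am,10am,11am) (9am,10am,8am) (9am,10am,9am) (9am,10am,10am) (9am,10am,11am) (10am,10am,8am) (10am,10am,9am) (10am,10am,10am) (10am,10am,11am) (11am,10am,8am) (11am,10am,9am) (11am,10am,10am) (11am,10am,11am) — 16.
Roadmap=9am: (8am,10am,8am) (8am,10am,9am) (8am,10am,10am) (8am,10am,11am) (9am,10am,8am) (9am,10am,9am) (9am,10am,10am) (9am,10am,11am) (10am,10am,8am) (10am,10am,9am) (10am,10am,10am) (10am,10am,11am) (11am,10am,8am) (11am,10am,9am) (11am,10am,10am) (11am,10am,11am) — 16.
Summing: 16 + 16 = 32.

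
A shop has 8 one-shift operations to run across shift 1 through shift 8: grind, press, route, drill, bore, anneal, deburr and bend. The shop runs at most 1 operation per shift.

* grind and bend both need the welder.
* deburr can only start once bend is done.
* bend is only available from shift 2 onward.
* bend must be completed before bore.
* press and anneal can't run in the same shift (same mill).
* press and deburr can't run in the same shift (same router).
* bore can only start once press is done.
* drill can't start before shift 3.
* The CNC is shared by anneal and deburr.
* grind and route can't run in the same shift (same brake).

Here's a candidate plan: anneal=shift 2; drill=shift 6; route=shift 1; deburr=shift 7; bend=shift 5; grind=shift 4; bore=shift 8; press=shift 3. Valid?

press and anneal can't run in the same shift (same mill) — holds.
drill can't start before shift 3 — holds.
bend must be completed before bore — holds.
bore can only start once press is done — holds.
grind and route can't run in the same shift (same brake) — holds.
deburr can only start once bend is done — holds.
The CNC is shared by anneal and deburr — holds.
The shop runs at most 1 operation per shift — holds.
press and deburr can't run in the same shift (same router) — holds.
grind and bend both need the welder — holds.
bend is only available from shift 2 onward — holds.

Valid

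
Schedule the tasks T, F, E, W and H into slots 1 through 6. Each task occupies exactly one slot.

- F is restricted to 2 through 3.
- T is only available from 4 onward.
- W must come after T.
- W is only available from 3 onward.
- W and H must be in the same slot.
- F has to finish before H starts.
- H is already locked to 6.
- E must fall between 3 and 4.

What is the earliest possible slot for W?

W is available from 3; W must be in the same slot as H, which can't be before 6, so W is at least 6.
W at 6 is achievable: H in 6, T in 4, W in 6, E in 3, F in 2.

6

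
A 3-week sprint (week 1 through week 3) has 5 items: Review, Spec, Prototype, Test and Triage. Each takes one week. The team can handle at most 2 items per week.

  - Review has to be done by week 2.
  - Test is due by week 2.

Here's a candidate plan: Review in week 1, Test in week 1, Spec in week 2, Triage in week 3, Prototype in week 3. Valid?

Review has to be done by week 2 — holds.
The team can handle at most 2 items per week — holds.
Test is due by week 2 — holds.

Yes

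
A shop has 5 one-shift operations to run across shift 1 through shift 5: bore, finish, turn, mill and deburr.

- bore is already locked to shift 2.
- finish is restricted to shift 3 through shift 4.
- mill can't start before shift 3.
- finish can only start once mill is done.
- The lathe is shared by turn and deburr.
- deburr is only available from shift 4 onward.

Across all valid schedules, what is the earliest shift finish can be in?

shift 4

Finish is available from shift 3; precedence pushes finish to at least shift 4; finish's own window allows nothing later than shift 4.
finish at shift 4 is achievable: turn -> shift 1, deburr -> shift 4, mill -> shift 3, bore -> shift 2, finish -> shift 4.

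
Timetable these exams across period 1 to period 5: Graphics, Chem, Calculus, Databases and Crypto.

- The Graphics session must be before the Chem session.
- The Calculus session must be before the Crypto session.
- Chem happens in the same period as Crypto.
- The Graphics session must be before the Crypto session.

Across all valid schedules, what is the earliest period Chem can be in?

period 2

Precedence pushes Chem to at least period 2.
Chem at period 2 is achievable: Databases=period 1; Graphics=period 1; Crypto=period 2; Chem=period 2; Calculus=period 1.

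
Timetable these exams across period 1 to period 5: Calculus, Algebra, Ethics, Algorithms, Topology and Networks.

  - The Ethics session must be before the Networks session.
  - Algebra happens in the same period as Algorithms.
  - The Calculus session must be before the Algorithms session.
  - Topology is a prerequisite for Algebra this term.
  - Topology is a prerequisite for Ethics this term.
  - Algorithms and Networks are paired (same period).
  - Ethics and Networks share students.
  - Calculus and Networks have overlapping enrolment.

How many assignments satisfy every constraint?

35

Splitting on Calculus: it can be period 1 (10), period 2 (10), period 3 (9), period 4 (6). Listing each branch's schedules as (Algebra, Ethics, Algorithms, Topology, Networks) by period number:
Calculus=period 1: (3,2,3,1,3) (4,2,4,1,4) (4,3,4,1,4) (4,3,4,2,4) (5,2,5,1,5) (5,3,5,1,5) (5,3,5,2,5) (5,4,5,1,5) (5,4,5,2,5) (5,4,5,3,5) — 10.
Calculus=period 2: (3,2,3,1,3) (4,2,4,1,4) (4,3,4,1,4) (4,3,4,2,4) (5,2,5,1,5) (5,3,5,1,5) (5,3,5,2,5) (5,4,5,1,5) (5,4,5,2,5) (5,4,5,3,5) — 10.
Calculus=period 3: (4,2,4,1,4) (4,3,4,1,4) (4,3,4,2,4) (5,2,5,1,5) (5,3,5,1,5) (5,3,5,2,5) (5,4,5,1,5) (5,4,5,2,5) (5,4,5,3,5) — 9.
Calculus=period 4: (5,2,5,1,5) (5,3,5,1,5) (5,3,5,2,5) (5,4,5,1,5) (5,4,5,2,5) (5,4,5,3,5) — 6.
Summing: 10 + 10 + 9 + 6 = 35.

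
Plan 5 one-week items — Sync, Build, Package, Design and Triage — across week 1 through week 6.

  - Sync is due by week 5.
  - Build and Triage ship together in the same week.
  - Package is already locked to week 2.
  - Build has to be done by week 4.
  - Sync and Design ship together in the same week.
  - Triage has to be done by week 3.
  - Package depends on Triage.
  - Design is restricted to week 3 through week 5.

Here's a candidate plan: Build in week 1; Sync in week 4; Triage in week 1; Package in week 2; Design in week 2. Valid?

Design is restricted to week 3 through week 5 — violated.
Sync is due by week 5 — holds.
Build and Triage ship together in the same week — holds.
Triage has to be done by week 3 — holds.
Sync and Design ship together in the same week — violated.
Package is already locked to week 2 — holds.
Package depends on Triage — holds.
Build has to be done by week 4 — holds.

No. Design is restricted to week 3 through week 5 is not satisfied.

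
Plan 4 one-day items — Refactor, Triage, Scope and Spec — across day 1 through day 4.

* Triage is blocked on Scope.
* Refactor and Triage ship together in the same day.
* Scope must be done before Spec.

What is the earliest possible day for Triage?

Precedence pushes Triage to at least day 2.
Triage at day 2 is achievable: Scope in day 1; Spec in day 2; Refactor in day 2; Triage in day 2.

day 2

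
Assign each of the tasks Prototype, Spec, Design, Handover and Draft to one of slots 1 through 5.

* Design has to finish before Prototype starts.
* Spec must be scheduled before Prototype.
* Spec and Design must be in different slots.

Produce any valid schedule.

Handover=1; Spec=1; Design=2; Draft=1; Prototype=3

Checking: Spec(1) before Prototype(3); Design(2) before Prototype(3); Spec(1) != Design(2).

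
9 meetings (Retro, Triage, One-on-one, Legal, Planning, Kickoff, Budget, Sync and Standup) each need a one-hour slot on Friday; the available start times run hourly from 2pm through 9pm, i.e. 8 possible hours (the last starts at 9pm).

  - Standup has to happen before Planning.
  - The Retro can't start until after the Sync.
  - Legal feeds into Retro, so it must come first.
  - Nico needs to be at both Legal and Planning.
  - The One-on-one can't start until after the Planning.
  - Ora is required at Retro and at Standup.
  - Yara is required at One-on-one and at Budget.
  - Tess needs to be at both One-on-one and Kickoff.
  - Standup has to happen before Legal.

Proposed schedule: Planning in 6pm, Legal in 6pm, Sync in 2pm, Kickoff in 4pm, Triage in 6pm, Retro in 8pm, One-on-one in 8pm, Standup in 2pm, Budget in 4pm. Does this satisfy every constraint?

Yara is required at One-on-one and at Budget — holds.
Standup has to happen before Planning — holds.
Standup has to happen before Legal — holds.
Legal feeds into Retro, so it must come first — holds.
Ora is required at Retro and at Standup — holds.
The Retro can't start until after the Sync — holds.
Tess needs to be at both One-on-one and Kickoff — holds.
The One-on-one can't start until after the Planning — holds.
Nico needs to be at both Legal and Planning — violated.

No. Nico needs to be at both Legal and Planning is not satisfied.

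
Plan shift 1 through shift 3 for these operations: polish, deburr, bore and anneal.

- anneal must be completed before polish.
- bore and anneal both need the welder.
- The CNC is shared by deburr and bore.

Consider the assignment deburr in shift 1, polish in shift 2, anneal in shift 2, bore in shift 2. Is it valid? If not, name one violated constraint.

Invalid. bore and anneal both need the welder.

anneal must be completed before polish — violated.
bore and anneal both need the welder — violated.
The CNC is shared by deburr and bore — holds.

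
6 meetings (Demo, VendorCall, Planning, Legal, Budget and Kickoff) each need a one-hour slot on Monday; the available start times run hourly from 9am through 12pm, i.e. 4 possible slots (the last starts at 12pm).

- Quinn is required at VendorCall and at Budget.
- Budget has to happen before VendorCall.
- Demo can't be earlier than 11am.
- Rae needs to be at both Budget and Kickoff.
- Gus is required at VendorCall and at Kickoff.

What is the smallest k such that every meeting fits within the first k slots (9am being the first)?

The precedence chain requires at least 2 distinct slots.
Demo can't be placed before 11am — that is slot 3 counting from 9am — so the schedule must run through at least 3 slots.
3 works (last occupied slot: 11am): for example Planning -> 9am, Budget -> 9am, Kickoff -> 11am, VendorCall -> 10am, Legal -> 9am, Demo -> 11am.

3 slots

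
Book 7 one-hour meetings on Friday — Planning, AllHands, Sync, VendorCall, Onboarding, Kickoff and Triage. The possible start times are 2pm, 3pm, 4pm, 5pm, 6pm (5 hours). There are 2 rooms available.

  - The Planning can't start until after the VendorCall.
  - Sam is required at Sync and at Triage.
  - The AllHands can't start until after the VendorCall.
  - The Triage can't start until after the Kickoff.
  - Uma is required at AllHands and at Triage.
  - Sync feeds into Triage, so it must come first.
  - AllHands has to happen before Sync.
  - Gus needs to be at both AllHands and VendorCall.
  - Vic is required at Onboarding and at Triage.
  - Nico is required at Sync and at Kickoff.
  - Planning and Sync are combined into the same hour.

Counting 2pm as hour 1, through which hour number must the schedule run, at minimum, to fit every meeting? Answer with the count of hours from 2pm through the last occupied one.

The precedence chain requires at least 4 distinct hours.
With at most 2 per hour and 7 meetings, at least 4 hours are needed.
4 works (last occupied hour: 5pm): for example Onboarding -> 3pm, Sync -> 4pm, Planning -> 4pm, AllHands -> 3pm, Triage -> 5pm, Kickoff -> 2pm, VendorCall -> 2pm.

4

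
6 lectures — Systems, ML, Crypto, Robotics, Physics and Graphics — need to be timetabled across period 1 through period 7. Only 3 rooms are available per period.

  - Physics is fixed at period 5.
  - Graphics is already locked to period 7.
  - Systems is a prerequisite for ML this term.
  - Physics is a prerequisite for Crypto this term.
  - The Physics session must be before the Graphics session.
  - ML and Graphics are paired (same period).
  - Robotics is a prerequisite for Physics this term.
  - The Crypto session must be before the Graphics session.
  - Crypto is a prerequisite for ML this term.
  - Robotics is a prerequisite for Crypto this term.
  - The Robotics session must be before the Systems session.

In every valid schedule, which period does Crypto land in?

Physics is fixed at period 5 and must come before Crypto, so Crypto is at least period 6.
Graphics is fixed at period 7 and must come after Crypto, so Crypto is at most period 6.
So Crypto must be period 6.

period 6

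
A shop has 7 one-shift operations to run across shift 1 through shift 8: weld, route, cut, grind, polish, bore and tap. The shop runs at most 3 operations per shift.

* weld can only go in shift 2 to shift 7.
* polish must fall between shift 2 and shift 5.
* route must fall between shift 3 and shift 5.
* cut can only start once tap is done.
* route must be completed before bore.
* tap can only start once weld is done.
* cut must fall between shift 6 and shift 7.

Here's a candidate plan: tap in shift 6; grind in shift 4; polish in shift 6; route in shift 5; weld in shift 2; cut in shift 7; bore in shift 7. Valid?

cut can only start once tap is done — holds.
weld can only go in shift 2 to shift 7 — holds.
route must fall between shift 3 and shift 5 — holds.
tap can only start once weld is done — holds.
cut must fall between shift 6 and shift 7 — holds.
polish must fall between shift 2 and shift 5 — violated.
route must be completed before bore — holds.
The shop runs at most 3 operations per shift — holds.

No — it violates: polish must fall between shift 2 and shift 5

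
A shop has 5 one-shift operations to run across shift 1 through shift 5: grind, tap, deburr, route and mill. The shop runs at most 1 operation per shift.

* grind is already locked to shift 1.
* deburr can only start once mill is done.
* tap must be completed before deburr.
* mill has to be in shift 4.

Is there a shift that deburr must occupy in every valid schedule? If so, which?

Precedence pushes deburr to at least shift 5.
So deburr is pinned to shift 5.

shift 5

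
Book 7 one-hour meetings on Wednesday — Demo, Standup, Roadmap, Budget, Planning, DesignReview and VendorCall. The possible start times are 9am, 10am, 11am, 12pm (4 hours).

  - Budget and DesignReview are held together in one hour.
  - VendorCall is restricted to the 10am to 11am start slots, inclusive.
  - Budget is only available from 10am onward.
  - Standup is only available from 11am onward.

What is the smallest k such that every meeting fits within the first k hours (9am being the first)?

3

Standup can't be placed before 11am — that is hour 3 counting from 9am — so the schedule must run through at least 3 hours.
3 works (last occupied hour: 11am): for example Standup in 11am, Demo in 9am, Budget in 10am, Roadmap in 9am, DesignReview in 10am, VendorCall in 10am, Planning in 9am.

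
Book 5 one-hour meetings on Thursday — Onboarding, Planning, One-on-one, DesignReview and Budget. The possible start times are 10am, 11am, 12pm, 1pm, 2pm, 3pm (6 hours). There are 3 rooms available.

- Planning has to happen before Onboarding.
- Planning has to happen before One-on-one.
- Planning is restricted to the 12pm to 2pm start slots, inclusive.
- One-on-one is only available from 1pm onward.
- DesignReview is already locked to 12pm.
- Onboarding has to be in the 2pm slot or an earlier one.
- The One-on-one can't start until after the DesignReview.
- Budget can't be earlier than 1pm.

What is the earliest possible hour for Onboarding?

1pm

Precedence pushes Onboarding to at least 1pm; Onboarding's own window allows nothing later than 2pm.
Onboarding at 1pm is achievable: Onboarding -> 1pm, Planning -> 12pm, Budget -> 1pm, One-on-one -> 1pm, DesignReview -> 12pm.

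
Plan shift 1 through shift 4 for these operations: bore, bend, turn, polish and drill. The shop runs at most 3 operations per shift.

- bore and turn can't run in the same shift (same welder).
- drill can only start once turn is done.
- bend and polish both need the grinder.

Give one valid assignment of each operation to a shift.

polish in shift 2; turn in shift 1; bend in shift 1; drill in shift 2; bore in shift 2

Checking: turn(shift 1) before drill(shift 2); bend(shift 1) != polish(shift 2); bore(shift 2) != turn(shift 1); max 3 per shift (cap 3).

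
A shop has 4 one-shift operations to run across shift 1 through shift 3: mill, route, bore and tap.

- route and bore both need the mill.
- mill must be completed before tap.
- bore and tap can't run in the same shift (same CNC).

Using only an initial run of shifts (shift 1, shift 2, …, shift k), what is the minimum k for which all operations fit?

The precedence chain requires at least 2 distinct shifts.
2 works (last occupied shift: shift 2): for example bore in shift 1; tap in shift 2; route in shift 2; mill in shift 1.

2 shifts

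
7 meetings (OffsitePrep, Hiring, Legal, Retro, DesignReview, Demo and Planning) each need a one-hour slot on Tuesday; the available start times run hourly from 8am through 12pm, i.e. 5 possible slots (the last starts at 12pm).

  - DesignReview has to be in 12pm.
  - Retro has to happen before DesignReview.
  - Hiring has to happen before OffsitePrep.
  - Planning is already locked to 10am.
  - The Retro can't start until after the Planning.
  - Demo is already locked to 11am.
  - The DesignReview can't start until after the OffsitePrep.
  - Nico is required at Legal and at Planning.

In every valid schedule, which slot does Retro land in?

11am

Planning is fixed at 10am and must come before Retro, so Retro is at least 11am.
DesignReview is fixed at 12pm and must come after Retro, so Retro is at most 11am.
So Retro must be 11am.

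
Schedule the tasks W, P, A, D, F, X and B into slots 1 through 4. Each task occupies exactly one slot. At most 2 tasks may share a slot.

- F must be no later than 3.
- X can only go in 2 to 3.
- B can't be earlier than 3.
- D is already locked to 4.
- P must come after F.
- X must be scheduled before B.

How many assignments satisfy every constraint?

51

Splitting on W: it can be 1 (22), 2 (12), 3 (12), 4 (5). Listing each branch's schedules as (P, A, D, F, X, B):
W=1: (2,2,4,1,3,4) (2,3,4,1,2,3) (2,3,4,1,2,4) (2,3,4,1,3,4) (2,4,4,1,2,3) (3,1,4,2,2,3) (3,1,4,2,2,4) (3,1,4,2,3,4) (3,2,4,1,2,3) (3,2,4,1,2,4) (3,2,4,1,3,4) (3,2,4,2,3,4) (3,3,4,1,2,4) (3,3,4,2,2,4) (3,4,4,1,2,3) (3,4,4,2,2,3) (4,1,4,2,2,3) (4,1,4,3,2,3) (4,2,4,1,2,3) (4,2,4,3,2,3) (4,3,4,1,2,3) (4,3,4,2,2,3) — 22.
W=2: (2,1,4,1,3,4) (2,3,4,1,3,4) (3,1,4,1,2,3) (3,1,4,1,2,4) (3,1,4,1,3,4) (3,1,4,2,3,4) (3,2,4,1,3,4) (3,3,4,1,2,4) (3,4,4,1,2,3) (4,1,4,1,2,3) (4,1,4,3,2,3) (4,3,4,1,2,3) — 12.
W=3: (2,1,4,1,2,3) (2,1,4,1,2,4) (2,1,4,1,3,4) (2,2,4,1,3,4) (2,3,4,1,2,4) (2,4,4,1,2,3) (3,1,4,1,2,4) (3,1,4,2,2,4) (3,2,4,1,2,4) (4,1,4,1,2,3) (4,1,4,2,2,3) (4,2,4,1,2,3) — 12.
W=4: (2,1,4,1,2,3) (2,3,4,1,2,3) (3,1,4,1,2,3) (3,1,4,2,2,3) (3,2,4,1,2,3) — 5.
Summing: 22 + 12 + 12 + 5 = 51.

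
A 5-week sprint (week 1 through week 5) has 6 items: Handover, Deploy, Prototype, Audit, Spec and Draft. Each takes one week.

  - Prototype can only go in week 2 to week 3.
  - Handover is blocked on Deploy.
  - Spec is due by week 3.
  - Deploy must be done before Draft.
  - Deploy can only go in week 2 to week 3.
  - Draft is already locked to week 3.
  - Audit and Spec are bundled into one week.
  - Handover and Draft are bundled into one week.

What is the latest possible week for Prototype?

Prototype is available from week 2; Prototype's own window allows nothing later than week 3.
Prototype at week 3 is achievable: Deploy in week 2, Audit in week 1, Spec in week 1, Draft in week 3, Handover in week 3, Prototype in week 3.

week 3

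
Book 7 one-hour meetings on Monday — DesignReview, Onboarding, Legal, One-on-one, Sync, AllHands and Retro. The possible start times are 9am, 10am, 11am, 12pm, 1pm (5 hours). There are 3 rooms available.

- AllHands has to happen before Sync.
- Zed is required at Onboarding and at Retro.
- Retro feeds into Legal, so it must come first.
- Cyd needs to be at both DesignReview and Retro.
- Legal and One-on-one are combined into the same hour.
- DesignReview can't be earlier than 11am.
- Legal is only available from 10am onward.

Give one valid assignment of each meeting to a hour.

Retro=9am, DesignReview=11am, One-on-one=10am, AllHands=9am, Sync=10am, Legal=10am, Onboarding=11am

Checking: Retro(9am) before Legal(10am); AllHands(9am) before Sync(10am); DesignReview(11am) != Retro(9am); Onboarding(11am) != Retro(9am); Legal = One-on-one = 10am; DesignReview=11am in [11am,1pm]; Legal=10am in [10am,1pm]; max 3 per hour (cap 3).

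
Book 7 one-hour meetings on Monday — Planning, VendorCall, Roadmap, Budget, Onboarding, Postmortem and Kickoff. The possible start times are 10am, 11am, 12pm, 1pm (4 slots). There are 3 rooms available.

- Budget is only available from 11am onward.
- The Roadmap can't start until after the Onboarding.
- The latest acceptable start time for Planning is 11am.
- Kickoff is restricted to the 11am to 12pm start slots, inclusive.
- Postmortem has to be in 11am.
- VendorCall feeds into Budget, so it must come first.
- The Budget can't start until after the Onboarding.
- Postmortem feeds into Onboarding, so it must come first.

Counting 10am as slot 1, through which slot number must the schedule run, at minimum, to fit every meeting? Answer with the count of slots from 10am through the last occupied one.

The precedence chain requires at least 3 distinct slots.
With at most 3 per slot and 7 meetings, at least 3 slots are needed.
Propagating the time windows through the other constraints, Roadmap can't land before 1pm — that is slot 4 counting from 10am — so the schedule must run through at least 4 slots.
4 works (last occupied slot: 1pm): for example Roadmap -> 1pm, Planning -> 10am, Kickoff -> 11am, Postmortem -> 11am, VendorCall -> 10am, Budget -> 1pm, Onboarding -> 12pm.

4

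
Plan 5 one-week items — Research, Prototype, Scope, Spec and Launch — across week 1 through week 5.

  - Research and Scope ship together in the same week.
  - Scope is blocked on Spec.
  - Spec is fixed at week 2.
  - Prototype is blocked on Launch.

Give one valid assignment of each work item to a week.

Prototype in week 2; Research in week 3; Spec in week 2; Scope in week 3; Launch in week 1

Checking: Launch(week 1) before Prototype(week 2); Spec(week 2) before Scope(week 3); Research = Scope = week 3; Spec=week 2 in [week 2,week 2].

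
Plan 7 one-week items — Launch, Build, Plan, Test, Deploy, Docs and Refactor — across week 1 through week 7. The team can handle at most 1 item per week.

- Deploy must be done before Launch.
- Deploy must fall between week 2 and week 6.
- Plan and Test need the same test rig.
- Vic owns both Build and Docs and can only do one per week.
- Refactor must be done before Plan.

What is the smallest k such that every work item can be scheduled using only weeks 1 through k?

7

The precedence chain requires at least 2 distinct weeks.
With at most 1 per week and 7 work items, at least 7 weeks are needed.
Propagating the time windows through the other constraints, Launch can't land before week 3, so the schedule must run through at least week 3.
7 works (last occupied week: week 7): for example Plan=week 4; Launch=week 3; Docs=week 7; Build=week 5; Refactor=week 1; Test=week 6; Deploy=week 2.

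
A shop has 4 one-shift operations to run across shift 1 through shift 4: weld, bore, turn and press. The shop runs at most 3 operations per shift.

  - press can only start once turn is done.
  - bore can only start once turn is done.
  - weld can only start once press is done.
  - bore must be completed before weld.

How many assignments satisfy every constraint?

6

Splitting on weld: it can be shift 3 (1), shift 4 (5). Listing each branch's schedules as (bore, turn, press) by shift number:
weld=shift 3: (2,1,2) — 1.
weld=shift 4: (2,1,2) (2,1,3) (3,1,2) (3,1,3) (3,2,3) — 5.
Summing: 1 + 5 = 6.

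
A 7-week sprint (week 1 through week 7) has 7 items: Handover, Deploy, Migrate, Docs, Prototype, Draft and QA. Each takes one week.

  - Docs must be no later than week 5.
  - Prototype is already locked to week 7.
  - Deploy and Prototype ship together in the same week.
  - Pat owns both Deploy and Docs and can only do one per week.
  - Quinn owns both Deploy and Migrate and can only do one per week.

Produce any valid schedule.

Prototype=week 7; Migrate=week 1; Docs=week 1; Deploy=week 7; QA=week 1; Draft=week 1; Handover=week 1

Checking: Deploy(week 7) != Migrate(week 1); Deploy(week 7) != Docs(week 1); Deploy = Prototype = week 7; Prototype=week 7 in [week 7,week 7]; Docs=week 1 in [week 1,week 5].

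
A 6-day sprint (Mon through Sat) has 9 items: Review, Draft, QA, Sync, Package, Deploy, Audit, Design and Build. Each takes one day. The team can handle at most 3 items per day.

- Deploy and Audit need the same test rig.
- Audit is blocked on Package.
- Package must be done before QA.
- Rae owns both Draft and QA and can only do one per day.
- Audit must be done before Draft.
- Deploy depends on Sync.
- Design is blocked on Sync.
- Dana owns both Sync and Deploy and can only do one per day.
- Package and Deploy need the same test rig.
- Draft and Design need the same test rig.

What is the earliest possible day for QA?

Precedence pushes QA to at least Tue.
QA at Tue is achievable: Build=Wed; QA=Tue; Draft=Wed; Package=Mon; Design=Tue; Review=Mon; Sync=Mon; Deploy=Wed; Audit=Tue.

Tue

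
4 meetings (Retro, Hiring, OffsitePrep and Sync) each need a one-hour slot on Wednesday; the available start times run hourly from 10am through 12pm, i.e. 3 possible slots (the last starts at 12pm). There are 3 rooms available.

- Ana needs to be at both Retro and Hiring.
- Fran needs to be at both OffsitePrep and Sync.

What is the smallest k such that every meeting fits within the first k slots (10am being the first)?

2

With at most 3 per slot and 4 meetings, at least 2 slots are needed.
2 works (last occupied slot: 11am): for example OffsitePrep -> 10am, Hiring -> 11am, Sync -> 11am, Retro -> 10am.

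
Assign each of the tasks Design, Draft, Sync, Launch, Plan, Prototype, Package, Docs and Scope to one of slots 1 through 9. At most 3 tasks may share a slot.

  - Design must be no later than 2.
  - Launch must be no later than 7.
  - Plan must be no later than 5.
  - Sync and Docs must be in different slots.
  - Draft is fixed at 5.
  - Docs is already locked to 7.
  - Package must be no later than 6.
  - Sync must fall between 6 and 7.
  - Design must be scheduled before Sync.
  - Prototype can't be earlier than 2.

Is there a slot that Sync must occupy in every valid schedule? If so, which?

Sync's window is 6–7.
Docs is fixed at 7, and Sync can't share a slot with Docs.
So Sync must be 6.

6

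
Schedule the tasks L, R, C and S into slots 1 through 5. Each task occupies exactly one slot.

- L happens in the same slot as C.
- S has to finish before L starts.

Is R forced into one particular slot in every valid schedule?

No

R can be 1 (e.g. L in 2, C in 2, R in 1, S in 1) or 2 (e.g. R in 2, L in 2, C in 2, S in 1).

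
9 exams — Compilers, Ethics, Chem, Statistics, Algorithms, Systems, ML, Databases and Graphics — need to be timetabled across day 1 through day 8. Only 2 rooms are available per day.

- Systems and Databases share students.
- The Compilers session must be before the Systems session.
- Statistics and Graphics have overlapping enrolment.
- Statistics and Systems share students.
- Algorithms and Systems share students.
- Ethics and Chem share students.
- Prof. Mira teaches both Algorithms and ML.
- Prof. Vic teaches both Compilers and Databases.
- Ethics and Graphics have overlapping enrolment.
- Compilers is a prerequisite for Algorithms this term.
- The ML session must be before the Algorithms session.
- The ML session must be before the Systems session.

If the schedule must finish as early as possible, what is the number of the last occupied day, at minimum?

5

The precedence chain requires at least 2 distinct days.
With at most 2 per day and 9 exams, at least 5 days are needed.
5 works (last occupied day: day 5): for example Systems -> day 3; Databases -> day 4; Graphics -> day 5; Statistics -> day 4; ML -> day 1; Compilers -> day 1; Chem -> day 3; Ethics -> day 2; Algorithms -> day 2.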